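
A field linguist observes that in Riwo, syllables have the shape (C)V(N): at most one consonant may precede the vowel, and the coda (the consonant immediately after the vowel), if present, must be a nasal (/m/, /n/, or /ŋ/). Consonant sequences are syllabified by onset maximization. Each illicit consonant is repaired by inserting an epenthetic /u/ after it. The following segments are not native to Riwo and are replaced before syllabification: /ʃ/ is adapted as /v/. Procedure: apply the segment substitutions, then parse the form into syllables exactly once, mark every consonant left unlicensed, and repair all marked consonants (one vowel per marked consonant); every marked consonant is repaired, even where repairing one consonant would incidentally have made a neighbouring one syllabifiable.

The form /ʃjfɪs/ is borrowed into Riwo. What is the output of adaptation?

vujufɪsu

Substitution: /ʃ/ → /v/, giving /vjfɪs/.
Under (C)V(N), the unsyllabifiable consonants are /v/, /j/, /s/ (only a nasal (/m/, /n/, or /ŋ/) is licensed in coda position; onsets are limited to one consonant).
Epenthesis after each stranded consonant: /v/ → /vu/, /j/ → /ju/, /s/ → /su/.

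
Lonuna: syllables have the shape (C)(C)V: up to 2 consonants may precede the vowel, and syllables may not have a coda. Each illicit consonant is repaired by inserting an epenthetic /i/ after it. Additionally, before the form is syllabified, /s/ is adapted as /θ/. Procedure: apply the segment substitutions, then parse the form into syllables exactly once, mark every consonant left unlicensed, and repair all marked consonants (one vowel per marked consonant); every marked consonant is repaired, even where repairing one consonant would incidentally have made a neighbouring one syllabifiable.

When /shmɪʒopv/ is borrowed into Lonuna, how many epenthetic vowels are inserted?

After substitution the input is /θhmɪʒopv/.
The unsyllabifiable consonants are /θ/, /p/, /v/; each receives one epenthetic vowel.

3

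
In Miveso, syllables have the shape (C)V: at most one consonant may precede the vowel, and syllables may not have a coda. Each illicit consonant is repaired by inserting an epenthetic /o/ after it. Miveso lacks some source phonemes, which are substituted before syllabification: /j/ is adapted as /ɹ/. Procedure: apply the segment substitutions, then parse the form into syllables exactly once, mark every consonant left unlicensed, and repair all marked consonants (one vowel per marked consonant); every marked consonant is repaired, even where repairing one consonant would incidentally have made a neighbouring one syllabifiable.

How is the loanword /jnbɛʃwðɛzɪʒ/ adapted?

Substitution: /j/ → /ɹ/, giving /ɹnbɛʃwðɛzɪʒ/.
Syllabifying with onset maximization leaves /ɹ/, /n/, /ʃ/, /w/, /ʒ/ stranded (no codas are permitted; onsets are limited to one consonant).
Each unlicensed consonant becomes the onset of a new syllable: /ɹ/ → /ɹo/, /n/ → /no/, /ʃ/ → /ʃo/, /w/ → /wo/, /ʒ/ → /ʒo/.

ɹonobɛʃowoðɛzɪʒo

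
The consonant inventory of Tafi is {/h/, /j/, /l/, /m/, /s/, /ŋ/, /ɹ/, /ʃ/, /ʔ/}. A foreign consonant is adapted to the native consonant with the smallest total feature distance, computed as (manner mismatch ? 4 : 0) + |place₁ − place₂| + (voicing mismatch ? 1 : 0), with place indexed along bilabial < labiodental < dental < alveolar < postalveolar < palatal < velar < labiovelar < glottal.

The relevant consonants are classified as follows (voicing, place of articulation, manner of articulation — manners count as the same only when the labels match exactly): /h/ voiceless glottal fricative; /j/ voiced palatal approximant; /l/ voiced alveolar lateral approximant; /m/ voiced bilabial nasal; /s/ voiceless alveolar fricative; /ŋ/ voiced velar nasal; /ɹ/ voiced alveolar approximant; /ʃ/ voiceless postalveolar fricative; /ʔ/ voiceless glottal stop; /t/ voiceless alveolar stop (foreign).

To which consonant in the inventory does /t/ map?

/s/ is closest: manner differs (stop→fricative, +4), place distance 0 (alveolar→alveolar), same voicing; total 4. Next closest is /l/ at distance 5.

s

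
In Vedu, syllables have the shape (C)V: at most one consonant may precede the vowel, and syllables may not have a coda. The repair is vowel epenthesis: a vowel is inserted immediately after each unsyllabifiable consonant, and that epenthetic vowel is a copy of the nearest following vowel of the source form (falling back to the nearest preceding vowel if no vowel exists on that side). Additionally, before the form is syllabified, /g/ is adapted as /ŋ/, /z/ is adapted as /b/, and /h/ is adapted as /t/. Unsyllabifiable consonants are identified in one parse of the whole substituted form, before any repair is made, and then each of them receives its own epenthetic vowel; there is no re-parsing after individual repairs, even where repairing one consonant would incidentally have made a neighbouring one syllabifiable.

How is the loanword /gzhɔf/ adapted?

ŋɔbɔtɔfɔ

Substitution: /g/ → /ŋ/, /z/ → /b/, /h/ → /t/, giving /ŋbtɔf/.
Syllabifying with onset maximization leaves /ŋ/, /b/, /f/ stranded (no codas are permitted; onsets are limited to one consonant).
Each unlicensed consonant becomes the onset of a new syllable: /ŋ/ → /ŋɔ/, /b/ → /bɔ/, /f/ → /fɔ/.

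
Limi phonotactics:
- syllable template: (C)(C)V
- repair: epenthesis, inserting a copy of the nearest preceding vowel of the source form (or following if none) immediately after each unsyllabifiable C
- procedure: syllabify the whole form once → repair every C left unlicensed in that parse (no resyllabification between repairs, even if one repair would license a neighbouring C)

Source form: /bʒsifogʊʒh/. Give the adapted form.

Under (C)(C)V, the unsyllabifiable consonants are /b/, /ʒ/, /h/ (no codas are permitted; onsets may contain at most 2 consonants).
Epenthesis after each stranded consonant: /b/ → /bi/, /ʒ/ → /ʒʊ/, /h/ → /hʊ/.

biʒsifogʊʒʊhʊ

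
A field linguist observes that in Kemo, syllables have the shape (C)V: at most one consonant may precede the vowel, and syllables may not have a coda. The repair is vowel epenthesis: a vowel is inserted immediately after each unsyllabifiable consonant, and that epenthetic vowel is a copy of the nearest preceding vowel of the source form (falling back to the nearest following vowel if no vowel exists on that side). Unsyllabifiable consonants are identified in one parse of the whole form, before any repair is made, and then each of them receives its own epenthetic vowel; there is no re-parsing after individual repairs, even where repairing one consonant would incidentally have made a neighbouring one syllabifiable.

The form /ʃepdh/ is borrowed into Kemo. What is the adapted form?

The consonants /p/, /d/, /h/ cannot be parsed into a legal (C)V syllable (no codas are permitted; onsets are limited to one consonant).
Each unlicensed consonant becomes the onset of a new syllable: /p/ → /pe/, /d/ → /de/, /h/ → /he/.

ʃepedehe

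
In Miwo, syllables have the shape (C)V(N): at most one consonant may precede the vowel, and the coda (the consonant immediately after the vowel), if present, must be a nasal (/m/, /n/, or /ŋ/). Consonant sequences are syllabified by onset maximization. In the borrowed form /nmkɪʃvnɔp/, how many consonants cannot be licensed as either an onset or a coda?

The consonants /n/, /m/, /ʃ/, /v/, /p/ cannot be parsed into a legal (C)V(N) syllable (only a nasal (/m/, /n/, or /ŋ/) is licensed in coda position; onsets are limited to one consonant).

5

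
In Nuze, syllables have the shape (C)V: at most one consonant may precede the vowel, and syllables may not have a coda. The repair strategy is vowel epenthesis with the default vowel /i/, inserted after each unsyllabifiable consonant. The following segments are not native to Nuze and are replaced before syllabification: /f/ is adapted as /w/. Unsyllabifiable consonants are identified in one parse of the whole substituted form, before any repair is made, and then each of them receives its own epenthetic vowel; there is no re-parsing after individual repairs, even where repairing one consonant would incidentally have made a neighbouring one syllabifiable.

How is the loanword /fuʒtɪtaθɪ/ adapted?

Substitution: /f/ → /w/, giving /wuʒtɪtaθɪ/.
Under (C)V, the unsyllabifiable consonants are /ʒ/ (no codas are permitted; onsets are limited to one consonant).
Epenthesis after each stranded consonant: /ʒ/ → /ʒi/.

wuʒitɪtaθɪ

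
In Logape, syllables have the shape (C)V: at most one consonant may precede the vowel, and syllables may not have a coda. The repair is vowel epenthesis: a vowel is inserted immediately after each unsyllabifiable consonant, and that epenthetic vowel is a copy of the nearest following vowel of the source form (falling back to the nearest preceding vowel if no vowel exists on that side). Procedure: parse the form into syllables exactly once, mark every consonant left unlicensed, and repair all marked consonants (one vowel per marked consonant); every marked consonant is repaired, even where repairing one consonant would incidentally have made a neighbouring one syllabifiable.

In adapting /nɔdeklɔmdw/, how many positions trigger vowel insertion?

4

The unsyllabifiable consonants are /k/, /m/, /d/, /w/; each receives one epenthetic vowel.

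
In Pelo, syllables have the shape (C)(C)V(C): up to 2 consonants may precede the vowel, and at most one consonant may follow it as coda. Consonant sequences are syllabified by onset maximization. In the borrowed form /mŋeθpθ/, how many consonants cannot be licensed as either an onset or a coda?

2

Under (C)(C)V(C), the unsyllabifiable consonants are /p/, /θ/ (at most one coda consonant is licensed; onsets may contain at most 2 consonants).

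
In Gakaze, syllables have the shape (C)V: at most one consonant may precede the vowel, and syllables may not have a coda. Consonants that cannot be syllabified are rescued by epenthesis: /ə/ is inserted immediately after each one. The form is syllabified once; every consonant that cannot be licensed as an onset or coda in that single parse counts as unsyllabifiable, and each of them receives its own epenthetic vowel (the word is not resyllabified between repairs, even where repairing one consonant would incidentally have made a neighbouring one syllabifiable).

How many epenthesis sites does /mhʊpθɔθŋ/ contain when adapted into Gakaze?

The unsyllabifiable consonants are /m/, /p/, /θ/, /ŋ/; each receives one epenthetic vowel.

4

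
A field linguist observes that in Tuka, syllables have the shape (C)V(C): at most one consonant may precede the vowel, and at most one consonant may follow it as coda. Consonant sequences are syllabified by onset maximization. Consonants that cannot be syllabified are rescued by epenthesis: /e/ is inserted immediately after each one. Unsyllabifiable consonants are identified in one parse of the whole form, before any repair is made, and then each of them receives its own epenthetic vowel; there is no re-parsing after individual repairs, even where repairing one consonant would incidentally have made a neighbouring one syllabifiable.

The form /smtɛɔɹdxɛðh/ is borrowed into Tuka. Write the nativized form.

semetɛɔɹdexɛðhe

Syllabifying with onset maximization leaves /s/, /m/, /d/, /h/ stranded (at most one coda consonant is licensed; onsets are limited to one consonant).
Inserting the epenthetic vowel yields /s/ → /se/, /m/ → /me/, /d/ → /de/, /h/ → /he/.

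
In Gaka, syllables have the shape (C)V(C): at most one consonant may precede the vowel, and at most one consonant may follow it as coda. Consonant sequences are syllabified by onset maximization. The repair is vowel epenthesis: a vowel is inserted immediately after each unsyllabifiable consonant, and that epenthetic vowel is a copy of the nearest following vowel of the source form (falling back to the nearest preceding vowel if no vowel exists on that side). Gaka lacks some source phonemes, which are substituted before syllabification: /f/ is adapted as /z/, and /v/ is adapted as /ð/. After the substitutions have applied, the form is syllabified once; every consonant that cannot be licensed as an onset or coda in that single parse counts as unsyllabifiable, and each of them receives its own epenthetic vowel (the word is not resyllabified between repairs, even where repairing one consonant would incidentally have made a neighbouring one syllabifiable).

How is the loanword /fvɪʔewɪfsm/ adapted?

Substitution: /f/ → /z/, /v/ → /ð/, giving /zðɪʔewɪzsm/.
Under (C)V(C), the unsyllabifiable consonants are /z/, /s/, /m/ (at most one coda consonant is licensed; onsets are limited to one consonant).
Each unlicensed consonant becomes the onset of a new syllable: /z/ → /zɪ/, /s/ → /sɪ/, /m/ → /mɪ/.

zɪðɪʔewɪzsɪmɪ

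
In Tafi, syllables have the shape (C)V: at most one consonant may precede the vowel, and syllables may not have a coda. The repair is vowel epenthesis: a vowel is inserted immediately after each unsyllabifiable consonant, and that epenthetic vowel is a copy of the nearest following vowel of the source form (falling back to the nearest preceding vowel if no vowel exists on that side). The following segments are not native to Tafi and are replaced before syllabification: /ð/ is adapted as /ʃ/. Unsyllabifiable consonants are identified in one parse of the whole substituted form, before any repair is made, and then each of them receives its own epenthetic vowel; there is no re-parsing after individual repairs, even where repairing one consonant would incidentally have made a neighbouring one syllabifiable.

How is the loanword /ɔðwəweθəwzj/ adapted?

ɔʃəwəweθəwəzəjə

Substitution: /ð/ → /ʃ/, giving /ɔʃwəweθəwzj/.
Syllabifying with onset maximization leaves /ʃ/, /w/, /z/, /j/ stranded (no codas are permitted; onsets are limited to one consonant).
Inserting the epenthetic vowel yields /ʃ/ → /ʃə/, /w/ → /wə/, /z/ → /zə/, /j/ → /jə/.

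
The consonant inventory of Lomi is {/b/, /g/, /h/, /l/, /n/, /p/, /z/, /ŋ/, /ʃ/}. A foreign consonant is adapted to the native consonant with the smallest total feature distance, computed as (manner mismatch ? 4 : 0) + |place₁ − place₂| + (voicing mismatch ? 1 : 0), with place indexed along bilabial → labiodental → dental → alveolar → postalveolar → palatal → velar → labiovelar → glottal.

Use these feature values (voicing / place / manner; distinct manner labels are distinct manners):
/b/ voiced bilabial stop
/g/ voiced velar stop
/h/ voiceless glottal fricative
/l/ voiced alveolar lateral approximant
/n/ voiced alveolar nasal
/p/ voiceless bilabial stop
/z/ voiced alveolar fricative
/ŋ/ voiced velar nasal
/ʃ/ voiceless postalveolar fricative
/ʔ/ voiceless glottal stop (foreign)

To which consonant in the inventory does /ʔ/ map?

g

/g/ is closest: same manner (stop), place distance 2 (glottal→velar), voicing differs (+1); total 3. Next closest is /h/ at distance 4.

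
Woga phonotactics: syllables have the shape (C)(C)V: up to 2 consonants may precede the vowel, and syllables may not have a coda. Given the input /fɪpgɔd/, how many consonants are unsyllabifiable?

1

Syllabifying with onset maximization leaves /d/ stranded (no codas are permitted; onsets may contain at most 2 consonants).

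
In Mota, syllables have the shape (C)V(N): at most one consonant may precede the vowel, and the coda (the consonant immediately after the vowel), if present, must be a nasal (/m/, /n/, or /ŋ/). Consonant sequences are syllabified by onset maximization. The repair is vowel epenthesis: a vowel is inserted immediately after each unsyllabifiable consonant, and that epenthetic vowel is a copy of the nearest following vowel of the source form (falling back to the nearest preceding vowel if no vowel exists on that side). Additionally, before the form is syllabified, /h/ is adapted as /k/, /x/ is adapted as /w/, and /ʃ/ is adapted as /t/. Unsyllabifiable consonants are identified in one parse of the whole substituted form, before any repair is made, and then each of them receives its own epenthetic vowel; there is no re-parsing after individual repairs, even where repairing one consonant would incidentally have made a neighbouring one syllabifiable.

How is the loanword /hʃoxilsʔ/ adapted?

Substitution: /h/ → /k/, /ʃ/ → /t/, /x/ → /w/, giving /ktowilsʔ/.
Syllabifying with onset maximization leaves /k/, /l/, /s/, /ʔ/ stranded (only a nasal (/m/, /n/, or /ŋ/) is licensed in coda position; onsets are limited to one consonant).
Inserting the epenthetic vowel yields /k/ → /ko/, /l/ → /li/, /s/ → /si/, /ʔ/ → /ʔi/.

kotowilisiʔi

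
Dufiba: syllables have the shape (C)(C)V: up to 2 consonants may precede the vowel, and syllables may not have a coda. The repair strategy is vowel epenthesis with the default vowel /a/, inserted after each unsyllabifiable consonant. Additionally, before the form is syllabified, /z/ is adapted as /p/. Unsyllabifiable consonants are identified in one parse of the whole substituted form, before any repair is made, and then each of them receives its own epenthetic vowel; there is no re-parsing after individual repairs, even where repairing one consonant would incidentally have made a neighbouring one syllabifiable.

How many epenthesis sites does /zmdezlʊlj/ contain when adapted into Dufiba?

After substitution the input is /pmdeplʊlj/.
The unsyllabifiable consonants are /p/, /l/, /j/; each receives one epenthetic vowel.

3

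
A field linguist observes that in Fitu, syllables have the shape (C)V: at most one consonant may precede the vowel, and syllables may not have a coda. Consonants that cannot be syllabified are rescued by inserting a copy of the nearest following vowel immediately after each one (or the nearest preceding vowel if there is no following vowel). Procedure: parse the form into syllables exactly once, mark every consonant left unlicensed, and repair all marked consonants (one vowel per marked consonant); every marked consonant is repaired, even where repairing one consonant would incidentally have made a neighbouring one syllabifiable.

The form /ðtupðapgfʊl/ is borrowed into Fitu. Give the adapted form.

Under (C)V, the unsyllabifiable consonants are /ð/, /p/, /p/, /g/, /l/ (no codas are permitted; onsets are limited to one consonant).
Inserting the epenthetic vowel yields /ð/ → /ðu/, /p/ → /pa/, /p/ → /pʊ/, /g/ → /gʊ/, /l/ → /lʊ/.

ðutupaðapʊgʊfʊlʊ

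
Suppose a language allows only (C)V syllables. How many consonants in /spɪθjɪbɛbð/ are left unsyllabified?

4

The consonants /s/, /θ/, /b/, /ð/ cannot be parsed into a legal (C)V syllable (no codas are permitted; onsets are limited to one consonant).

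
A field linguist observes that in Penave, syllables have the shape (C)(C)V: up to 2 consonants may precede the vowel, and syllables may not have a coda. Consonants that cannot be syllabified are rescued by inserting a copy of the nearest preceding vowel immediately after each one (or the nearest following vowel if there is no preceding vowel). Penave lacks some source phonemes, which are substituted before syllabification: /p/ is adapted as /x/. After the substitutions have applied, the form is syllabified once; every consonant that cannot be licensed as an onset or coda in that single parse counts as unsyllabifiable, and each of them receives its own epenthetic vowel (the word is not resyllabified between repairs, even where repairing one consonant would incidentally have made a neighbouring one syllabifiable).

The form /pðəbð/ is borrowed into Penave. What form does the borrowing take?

xðəbəðə

Substitution: /p/ → /x/, giving /xðəbð/.
Under (C)(C)V, the unsyllabifiable consonants are /b/, /ð/ (no codas are permitted; onsets may contain at most 2 consonants).
Inserting the epenthetic vowel yields /b/ → /bə/, /ð/ → /ðə/.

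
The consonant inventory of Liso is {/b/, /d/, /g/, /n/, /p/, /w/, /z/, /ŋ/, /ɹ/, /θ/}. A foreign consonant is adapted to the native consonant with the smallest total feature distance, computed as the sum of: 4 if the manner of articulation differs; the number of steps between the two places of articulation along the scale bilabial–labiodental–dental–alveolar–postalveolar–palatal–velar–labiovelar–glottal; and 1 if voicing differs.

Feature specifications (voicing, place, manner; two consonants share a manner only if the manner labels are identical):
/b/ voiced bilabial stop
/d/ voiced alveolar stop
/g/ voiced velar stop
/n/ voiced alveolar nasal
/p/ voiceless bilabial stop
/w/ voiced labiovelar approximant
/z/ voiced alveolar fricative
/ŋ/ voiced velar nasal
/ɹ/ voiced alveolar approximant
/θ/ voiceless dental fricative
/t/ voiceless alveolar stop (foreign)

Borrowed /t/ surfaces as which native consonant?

/d/ is closest: same manner (stop), place distance 0 (alveolar→alveolar), voicing differs (+1); total 1. Next closest is /p/ at distance 3.

d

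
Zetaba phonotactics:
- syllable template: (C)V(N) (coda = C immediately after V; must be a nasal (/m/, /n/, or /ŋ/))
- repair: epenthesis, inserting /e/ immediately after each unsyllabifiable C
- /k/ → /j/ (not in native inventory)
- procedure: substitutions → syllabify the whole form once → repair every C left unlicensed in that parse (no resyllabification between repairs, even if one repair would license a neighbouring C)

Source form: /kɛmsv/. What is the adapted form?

jɛmseve

Substitution: /k/ → /j/, giving /jɛmsv/.
Syllabifying with onset maximization leaves /s/, /v/ stranded (only a nasal (/m/, /n/, or /ŋ/) is licensed in coda position; onsets are limited to one consonant).
Inserting the epenthetic vowel yields /s/ → /se/, /v/ → /ve/.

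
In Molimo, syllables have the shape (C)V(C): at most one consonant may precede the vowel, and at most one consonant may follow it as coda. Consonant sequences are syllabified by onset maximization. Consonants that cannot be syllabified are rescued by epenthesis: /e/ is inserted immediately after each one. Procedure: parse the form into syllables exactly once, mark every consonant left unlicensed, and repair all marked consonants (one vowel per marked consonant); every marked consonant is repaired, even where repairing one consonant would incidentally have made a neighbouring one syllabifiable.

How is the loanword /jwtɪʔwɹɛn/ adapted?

jewetɪʔweɹɛn

Syllabifying with onset maximization leaves /j/, /w/, /w/ stranded (at most one coda consonant is licensed; onsets are limited to one consonant).
Epenthesis after each stranded consonant: /j/ → /je/, /w/ → /we/, /w/ → /we/.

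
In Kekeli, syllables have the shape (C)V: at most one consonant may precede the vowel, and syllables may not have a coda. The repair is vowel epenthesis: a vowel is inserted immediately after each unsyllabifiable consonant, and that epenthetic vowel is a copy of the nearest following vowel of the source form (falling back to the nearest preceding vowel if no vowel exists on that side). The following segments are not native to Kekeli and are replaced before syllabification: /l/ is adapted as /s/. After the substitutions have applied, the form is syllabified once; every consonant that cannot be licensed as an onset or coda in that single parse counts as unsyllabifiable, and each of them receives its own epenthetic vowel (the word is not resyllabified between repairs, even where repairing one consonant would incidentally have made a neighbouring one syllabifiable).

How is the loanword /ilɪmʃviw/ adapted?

isɪmiʃiviwi

Substitution: /l/ → /s/, giving /isɪmʃviw/.
Syllabifying with onset maximization leaves /m/, /ʃ/, /w/ stranded (no codas are permitted; onsets are limited to one consonant).
Inserting the epenthetic vowel yields /m/ → /mi/, /ʃ/ → /ʃi/, /w/ → /wi/.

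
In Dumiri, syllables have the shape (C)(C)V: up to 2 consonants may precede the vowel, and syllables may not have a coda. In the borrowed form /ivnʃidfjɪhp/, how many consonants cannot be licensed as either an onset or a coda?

4

Under (C)(C)V, the unsyllabifiable consonants are /v/, /d/, /h/, /p/ (no codas are permitted; onsets may contain at most 2 consonants).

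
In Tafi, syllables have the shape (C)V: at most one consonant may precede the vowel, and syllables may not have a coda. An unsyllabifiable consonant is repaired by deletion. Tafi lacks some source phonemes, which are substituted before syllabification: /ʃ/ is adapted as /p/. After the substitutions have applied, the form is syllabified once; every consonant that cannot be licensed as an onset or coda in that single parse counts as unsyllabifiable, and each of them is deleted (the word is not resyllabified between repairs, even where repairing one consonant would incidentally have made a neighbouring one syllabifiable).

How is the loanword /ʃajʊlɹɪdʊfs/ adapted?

pajʊɹɪdʊ

Substitution: /ʃ/ → /p/, giving /pajʊlɹɪdʊfs/.
Syllabifying with onset maximization leaves /l/, /f/, /s/ stranded (no codas are permitted; onsets are limited to one consonant).
Deleting the stranded consonants removes /l/, /f/, /s/.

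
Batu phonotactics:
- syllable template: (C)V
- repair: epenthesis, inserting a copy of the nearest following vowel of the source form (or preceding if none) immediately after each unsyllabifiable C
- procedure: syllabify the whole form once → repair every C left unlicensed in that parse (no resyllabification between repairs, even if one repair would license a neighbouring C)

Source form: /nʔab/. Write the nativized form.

naʔaba

Syllabifying with onset maximization leaves /n/, /b/ stranded (no codas are permitted; onsets are limited to one consonant).
Inserting the epenthetic vowel yields /n/ → /na/, /b/ → /ba/.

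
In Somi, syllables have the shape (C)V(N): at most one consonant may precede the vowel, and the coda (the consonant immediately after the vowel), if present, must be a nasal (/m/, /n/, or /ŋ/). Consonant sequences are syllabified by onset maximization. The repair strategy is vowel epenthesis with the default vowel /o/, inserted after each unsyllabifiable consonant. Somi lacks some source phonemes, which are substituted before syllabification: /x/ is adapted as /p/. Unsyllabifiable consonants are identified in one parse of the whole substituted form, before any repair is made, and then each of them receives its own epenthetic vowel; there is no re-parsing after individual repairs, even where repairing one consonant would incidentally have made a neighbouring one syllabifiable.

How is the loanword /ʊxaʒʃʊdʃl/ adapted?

ʊpaʒoʃʊdoʃolo

Substitution: /x/ → /p/, giving /ʊpaʒʃʊdʃl/.
The consonants /ʒ/, /d/, /ʃ/, /l/ cannot be parsed into a legal (C)V(N) syllable (only a nasal (/m/, /n/, or /ŋ/) is licensed in coda position; onsets are limited to one consonant).
Inserting the epenthetic vowel yields /ʒ/ → /ʒo/, /d/ → /do/, /ʃ/ → /ʃo/, /l/ → /lo/.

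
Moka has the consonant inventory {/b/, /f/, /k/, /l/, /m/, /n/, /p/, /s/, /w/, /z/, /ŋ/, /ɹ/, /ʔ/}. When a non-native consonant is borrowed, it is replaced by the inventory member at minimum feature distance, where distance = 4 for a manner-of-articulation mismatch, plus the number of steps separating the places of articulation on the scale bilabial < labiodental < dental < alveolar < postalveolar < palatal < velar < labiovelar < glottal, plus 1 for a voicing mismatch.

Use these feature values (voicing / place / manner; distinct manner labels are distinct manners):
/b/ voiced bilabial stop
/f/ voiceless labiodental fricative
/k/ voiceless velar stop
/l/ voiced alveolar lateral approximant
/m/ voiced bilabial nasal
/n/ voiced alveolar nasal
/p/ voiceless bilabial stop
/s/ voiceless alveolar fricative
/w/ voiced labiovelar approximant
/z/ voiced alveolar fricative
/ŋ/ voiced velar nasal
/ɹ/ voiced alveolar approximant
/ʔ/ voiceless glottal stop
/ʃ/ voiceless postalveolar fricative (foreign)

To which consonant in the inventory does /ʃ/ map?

/s/ is closest: same manner (fricative), place distance 1 (postalveolar→alveolar), same voicing; total 1. Next closest is /z/ at distance 2.

s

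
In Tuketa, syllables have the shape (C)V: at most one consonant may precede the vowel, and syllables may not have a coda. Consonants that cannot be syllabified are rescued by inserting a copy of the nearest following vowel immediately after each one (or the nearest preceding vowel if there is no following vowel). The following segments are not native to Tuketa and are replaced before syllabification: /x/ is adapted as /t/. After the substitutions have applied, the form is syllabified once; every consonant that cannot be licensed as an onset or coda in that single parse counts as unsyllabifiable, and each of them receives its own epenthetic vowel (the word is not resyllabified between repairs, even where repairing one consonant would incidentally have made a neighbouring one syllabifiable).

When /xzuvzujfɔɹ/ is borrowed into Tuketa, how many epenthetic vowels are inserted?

After substitution the input is /tzuvzujfɔɹ/.
The unsyllabifiable consonants are /t/, /v/, /j/, /ɹ/; each receives one epenthetic vowel.

4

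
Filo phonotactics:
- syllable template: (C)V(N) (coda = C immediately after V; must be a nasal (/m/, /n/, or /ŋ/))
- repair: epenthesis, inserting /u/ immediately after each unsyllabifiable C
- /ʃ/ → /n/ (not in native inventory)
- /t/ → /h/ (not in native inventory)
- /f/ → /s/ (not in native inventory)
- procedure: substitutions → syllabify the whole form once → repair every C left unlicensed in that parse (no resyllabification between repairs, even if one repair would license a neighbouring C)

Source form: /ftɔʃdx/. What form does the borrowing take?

suhɔnduxu

Substitution: /f/ → /s/, /t/ → /h/, /ʃ/ → /n/, giving /shɔndx/.
Under (C)V(N), the unsyllabifiable consonants are /s/, /d/, /x/ (only a nasal (/m/, /n/, or /ŋ/) is licensed in coda position; onsets are limited to one consonant).
Epenthesis after each stranded consonant: /s/ → /su/, /d/ → /du/, /x/ → /xu/.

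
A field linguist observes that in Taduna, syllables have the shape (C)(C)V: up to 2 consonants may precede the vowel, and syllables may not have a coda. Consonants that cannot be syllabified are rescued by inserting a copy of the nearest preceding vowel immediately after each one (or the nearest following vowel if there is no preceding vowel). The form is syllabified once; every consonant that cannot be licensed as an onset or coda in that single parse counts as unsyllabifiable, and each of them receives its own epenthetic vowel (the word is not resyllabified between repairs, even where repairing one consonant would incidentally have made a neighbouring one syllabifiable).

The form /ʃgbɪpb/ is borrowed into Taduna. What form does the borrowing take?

ʃɪgbɪpɪbɪ

Syllabifying with onset maximization leaves /ʃ/, /p/, /b/ stranded (no codas are permitted; onsets may contain at most 2 consonants).
Epenthesis after each stranded consonant: /ʃ/ → /ʃɪ/, /p/ → /pɪ/, /b/ → /bɪ/.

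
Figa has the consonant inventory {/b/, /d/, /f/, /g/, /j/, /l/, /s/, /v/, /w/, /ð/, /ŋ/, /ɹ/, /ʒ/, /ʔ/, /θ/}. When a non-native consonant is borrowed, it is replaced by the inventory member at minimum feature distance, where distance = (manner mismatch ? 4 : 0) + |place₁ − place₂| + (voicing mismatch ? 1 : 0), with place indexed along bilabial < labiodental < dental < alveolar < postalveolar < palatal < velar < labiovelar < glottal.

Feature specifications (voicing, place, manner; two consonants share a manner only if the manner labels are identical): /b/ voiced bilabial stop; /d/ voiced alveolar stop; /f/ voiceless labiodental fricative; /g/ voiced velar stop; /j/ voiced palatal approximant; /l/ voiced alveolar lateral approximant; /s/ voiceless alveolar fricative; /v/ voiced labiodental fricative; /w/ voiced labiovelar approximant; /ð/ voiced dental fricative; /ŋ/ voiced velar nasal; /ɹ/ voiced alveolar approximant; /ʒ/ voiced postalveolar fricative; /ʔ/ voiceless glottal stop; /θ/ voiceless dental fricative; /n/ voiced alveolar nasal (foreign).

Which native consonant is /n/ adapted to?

ŋ

/ŋ/ is closest: same manner (nasal), place distance 3 (alveolar→velar), same voicing; total 3. Next closest is /d/ at distance 4.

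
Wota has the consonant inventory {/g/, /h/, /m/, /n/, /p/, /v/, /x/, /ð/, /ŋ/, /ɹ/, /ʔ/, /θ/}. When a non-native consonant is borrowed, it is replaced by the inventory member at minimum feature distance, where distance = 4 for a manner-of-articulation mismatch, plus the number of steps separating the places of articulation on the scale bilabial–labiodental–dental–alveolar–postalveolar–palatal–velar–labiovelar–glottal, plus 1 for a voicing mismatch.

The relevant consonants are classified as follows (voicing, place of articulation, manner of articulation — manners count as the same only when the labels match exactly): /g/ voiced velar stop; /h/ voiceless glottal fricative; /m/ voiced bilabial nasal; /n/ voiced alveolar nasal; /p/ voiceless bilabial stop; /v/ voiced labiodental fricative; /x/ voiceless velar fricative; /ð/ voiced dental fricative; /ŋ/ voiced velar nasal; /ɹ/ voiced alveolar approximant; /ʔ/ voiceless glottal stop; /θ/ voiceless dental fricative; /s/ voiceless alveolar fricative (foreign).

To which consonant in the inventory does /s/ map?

θ

/θ/ is closest: same manner (fricative), place distance 1 (alveolar→dental), same voicing; total 1. Next closest is /ð/ at distance 2.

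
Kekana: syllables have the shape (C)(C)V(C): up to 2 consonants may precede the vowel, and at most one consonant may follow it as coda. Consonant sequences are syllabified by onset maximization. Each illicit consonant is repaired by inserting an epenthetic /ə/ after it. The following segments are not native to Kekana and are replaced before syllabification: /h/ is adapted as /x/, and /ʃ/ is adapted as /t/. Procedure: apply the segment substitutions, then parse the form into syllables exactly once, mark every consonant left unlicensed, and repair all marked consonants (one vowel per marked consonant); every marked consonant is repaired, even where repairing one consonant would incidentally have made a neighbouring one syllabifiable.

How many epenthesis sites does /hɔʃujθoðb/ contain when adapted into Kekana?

1

After substitution the input is /xɔtujθoðb/.
The unsyllabifiable consonants are /b/; each receives one epenthetic vowel.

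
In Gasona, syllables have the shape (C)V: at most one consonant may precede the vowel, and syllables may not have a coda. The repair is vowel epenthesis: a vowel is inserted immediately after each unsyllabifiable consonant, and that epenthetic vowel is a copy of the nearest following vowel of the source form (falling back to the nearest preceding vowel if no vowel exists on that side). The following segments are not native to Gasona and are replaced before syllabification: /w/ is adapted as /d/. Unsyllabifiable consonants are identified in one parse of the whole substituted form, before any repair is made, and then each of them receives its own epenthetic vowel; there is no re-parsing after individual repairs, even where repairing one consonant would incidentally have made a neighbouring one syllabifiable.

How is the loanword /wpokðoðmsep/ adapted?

dopokoðoðemesepe

Substitution: /w/ → /d/, giving /dpokðoðmsep/.
The consonants /d/, /k/, /ð/, /m/, /p/ cannot be parsed into a legal (C)V syllable (no codas are permitted; onsets are limited to one consonant).
Each unlicensed consonant becomes the onset of a new syllable: /d/ → /do/, /k/ → /ko/, /ð/ → /ðe/, /m/ → /me/, /p/ → /pe/.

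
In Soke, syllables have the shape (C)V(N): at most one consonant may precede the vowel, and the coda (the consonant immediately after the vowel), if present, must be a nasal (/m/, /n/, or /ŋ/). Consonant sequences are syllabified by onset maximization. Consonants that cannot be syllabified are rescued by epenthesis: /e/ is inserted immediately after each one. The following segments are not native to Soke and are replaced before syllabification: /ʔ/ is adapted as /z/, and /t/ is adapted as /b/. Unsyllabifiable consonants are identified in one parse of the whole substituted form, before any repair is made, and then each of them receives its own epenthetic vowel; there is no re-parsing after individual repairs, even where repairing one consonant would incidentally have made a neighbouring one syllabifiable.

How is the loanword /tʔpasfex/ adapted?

bezepasefexe

Substitution: /t/ → /b/, /ʔ/ → /z/, giving /bzpasfex/.
Syllabifying with onset maximization leaves /b/, /z/, /s/, /x/ stranded (only a nasal (/m/, /n/, or /ŋ/) is licensed in coda position; onsets are limited to one consonant).
Inserting the epenthetic vowel yields /b/ → /be/, /z/ → /ze/, /s/ → /se/, /x/ → /xe/.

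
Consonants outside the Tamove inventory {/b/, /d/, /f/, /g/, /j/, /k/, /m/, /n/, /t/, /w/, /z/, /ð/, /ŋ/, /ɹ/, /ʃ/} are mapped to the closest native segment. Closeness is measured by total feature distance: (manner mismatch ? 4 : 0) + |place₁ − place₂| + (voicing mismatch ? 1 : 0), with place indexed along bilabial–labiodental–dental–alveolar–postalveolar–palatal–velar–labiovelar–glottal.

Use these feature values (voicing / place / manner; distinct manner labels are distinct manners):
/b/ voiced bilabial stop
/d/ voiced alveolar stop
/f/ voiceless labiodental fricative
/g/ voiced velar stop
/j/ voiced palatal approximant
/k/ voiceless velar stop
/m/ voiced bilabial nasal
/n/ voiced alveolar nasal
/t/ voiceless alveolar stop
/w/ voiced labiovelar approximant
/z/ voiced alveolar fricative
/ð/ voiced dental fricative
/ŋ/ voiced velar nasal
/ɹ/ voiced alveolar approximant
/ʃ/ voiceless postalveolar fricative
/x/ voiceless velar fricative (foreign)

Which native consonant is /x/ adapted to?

/ʃ/ is closest: same manner (fricative), place distance 2 (velar→postalveolar), same voicing; total 2. Next closest is /k/ at distance 4.

ʃ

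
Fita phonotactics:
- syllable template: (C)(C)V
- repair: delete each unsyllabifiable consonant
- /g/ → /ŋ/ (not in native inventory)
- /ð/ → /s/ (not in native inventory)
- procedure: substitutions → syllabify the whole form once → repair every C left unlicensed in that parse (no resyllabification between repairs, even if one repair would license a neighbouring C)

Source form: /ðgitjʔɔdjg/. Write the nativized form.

Substitution: /ð/ → /s/, /g/ → /ŋ/, giving /sŋitjʔɔdjŋ/.
Under (C)(C)V, the unsyllabifiable consonants are /t/, /d/, /j/, /ŋ/ (no codas are permitted; onsets may contain at most 2 consonants).
Deletion applies to /t/, /d/, /j/, /ŋ/.

sŋijʔɔ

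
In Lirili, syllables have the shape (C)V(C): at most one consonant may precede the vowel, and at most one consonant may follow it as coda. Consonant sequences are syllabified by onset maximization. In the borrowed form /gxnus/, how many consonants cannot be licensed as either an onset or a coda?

2

Syllabifying with onset maximization leaves /g/, /x/ stranded (at most one coda consonant is licensed; onsets are limited to one consonant).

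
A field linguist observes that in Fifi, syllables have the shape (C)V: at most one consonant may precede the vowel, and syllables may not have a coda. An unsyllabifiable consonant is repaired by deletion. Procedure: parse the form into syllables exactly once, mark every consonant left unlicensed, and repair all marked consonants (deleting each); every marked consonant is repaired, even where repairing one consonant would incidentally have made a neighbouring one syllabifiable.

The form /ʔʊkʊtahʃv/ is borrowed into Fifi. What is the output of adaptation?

ʔʊkʊta

Syllabifying with onset maximization leaves /h/, /ʃ/, /v/ stranded (no codas are permitted; onsets are limited to one consonant).
Deleting the stranded consonants removes /h/, /ʃ/, /v/.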